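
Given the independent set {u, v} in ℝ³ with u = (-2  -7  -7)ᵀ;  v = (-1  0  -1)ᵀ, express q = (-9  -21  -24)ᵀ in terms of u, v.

q = 3u + 3v

Set up the augmented matrix [u | v | q] and row-reduce.
The system has the unique solution (c₁, c₂) = (3, 3).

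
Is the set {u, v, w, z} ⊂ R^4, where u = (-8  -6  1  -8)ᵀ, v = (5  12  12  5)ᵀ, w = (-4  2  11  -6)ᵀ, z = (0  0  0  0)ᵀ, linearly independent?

linearly dependent

One of the vectors is the zero vector, so the set is linearly dependent.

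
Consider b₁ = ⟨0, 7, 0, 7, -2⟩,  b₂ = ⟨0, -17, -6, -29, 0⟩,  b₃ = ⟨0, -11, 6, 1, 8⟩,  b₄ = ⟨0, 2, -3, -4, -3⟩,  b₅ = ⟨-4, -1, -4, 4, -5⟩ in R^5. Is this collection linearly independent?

linearly dependent

The matrix [b₁|b₂|b₃|b₄|b₅] has determinant 0.
A zero determinant means the columns are linearly dependent.
Indeed 4b₁ + b₂ + b₃ = 0.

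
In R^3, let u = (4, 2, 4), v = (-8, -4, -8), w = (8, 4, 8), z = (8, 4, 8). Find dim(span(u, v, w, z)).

Row-reduce the 4×3 matrix with these as rows.
The echelon form has 1 nonzero row, so the rank is 1.
(With 4 elements in a 3-dimensional space the rank is at most 3.)

1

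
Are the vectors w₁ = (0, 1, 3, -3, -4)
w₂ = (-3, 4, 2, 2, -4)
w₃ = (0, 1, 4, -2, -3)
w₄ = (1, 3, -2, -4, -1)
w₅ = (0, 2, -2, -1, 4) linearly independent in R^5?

linearly independent

Row-reduce the matrix whose columns are w₁, w₂, w₃, w₄, w₅.
The reduction yields 5 nonzero rows, so the rank is 5.
Since rank = 5 (the number of vectors), the set is linearly independent.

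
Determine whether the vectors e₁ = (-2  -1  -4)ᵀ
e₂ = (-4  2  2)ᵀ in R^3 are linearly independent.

Place the vectors as rows of a 2×3 matrix and reduce to echelon form.
The reduction yields 2 nonzero rows, so the rank is 2.
Since rank = 2 (the number of vectors), the set is linearly independent.

linearly independent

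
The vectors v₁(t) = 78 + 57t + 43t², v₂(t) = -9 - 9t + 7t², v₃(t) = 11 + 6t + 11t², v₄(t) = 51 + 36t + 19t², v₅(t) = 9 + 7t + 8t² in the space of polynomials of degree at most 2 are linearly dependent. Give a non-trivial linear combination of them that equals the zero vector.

2v₂ - 3v₃ + v₄ = 0

Pass to coordinate vectors relative to the basis {1, t, t²}.
Set up α₁v₁ + … + α₅v₅ = 0 and solve the homogeneous system.
One solution (up to scaling) is (0, 2, -3, 1, 0).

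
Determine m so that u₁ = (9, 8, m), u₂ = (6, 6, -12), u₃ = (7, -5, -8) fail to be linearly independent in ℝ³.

The vectors are dependent exactly when the determinant of the matrix with rows u₁, u₂, u₃ vanishes.
The determinant works out to -72*m - 1260.
This vanishes exactly when m = -35/2.

m = -35/2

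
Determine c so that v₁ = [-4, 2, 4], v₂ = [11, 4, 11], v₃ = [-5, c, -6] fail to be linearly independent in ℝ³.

Place the vectors as rows of a 3×3 matrix; dependence ⇔ determinant zero.
Cofactor expansion gives det = 88*c + 198.
Setting this to zero gives c = -9/4.

c = -9/4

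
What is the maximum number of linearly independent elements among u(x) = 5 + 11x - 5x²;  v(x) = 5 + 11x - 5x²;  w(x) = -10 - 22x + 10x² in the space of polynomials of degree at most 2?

Use coordinates relative to {1, x, x²}.
Form the matrix with u, v, w as columns and reduce.
The echelon form has 1 nonzero row, so the rank is 1.

1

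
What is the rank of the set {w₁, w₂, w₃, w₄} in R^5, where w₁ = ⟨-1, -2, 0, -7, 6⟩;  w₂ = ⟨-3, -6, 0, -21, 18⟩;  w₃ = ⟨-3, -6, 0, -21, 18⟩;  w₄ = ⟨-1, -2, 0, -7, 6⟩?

rank 1

Row-reduce the 4×5 matrix with these as rows.
There is 1 pivot column, so rank = 1.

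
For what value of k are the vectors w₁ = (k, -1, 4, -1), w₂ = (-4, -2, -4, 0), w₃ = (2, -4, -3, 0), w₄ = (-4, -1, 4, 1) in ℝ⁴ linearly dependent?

The set is linearly dependent precisely when det[w₁; w₂; w₃; w₄] = 0.
Expanding, det = 240 - 10*k.
This vanishes exactly when k = 24.

k = 24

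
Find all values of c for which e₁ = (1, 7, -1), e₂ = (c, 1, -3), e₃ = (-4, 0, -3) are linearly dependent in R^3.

Place the vectors as rows of a 3×3 matrix; dependence ⇔ determinant zero.
Expanding, det = 21*c + 77.
Setting this to zero gives c = -11/3.

c = -11/3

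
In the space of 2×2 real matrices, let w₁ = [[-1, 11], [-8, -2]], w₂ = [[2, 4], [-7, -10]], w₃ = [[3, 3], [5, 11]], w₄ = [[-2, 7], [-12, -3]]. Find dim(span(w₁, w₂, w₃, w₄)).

Use coordinates relative to {E₁₁, E₁₂, E₂₁, E₂₂}.
Form the matrix with w₁, w₂, w₃, w₄ as columns and reduce.
The echelon form has 4 nonzero rows, so the rank is 4.

dim = 4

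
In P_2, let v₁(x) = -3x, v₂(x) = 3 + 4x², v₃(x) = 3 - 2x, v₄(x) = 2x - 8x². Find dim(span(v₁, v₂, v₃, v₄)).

Represent each element by its coordinate vector in ℝ³.
Form the matrix with v₁, v₂, v₃, v₄ as columns and reduce.
Exactly 3 pivots survive; hence the rank is 3.
(With 4 elements in a 3-dimensional space the rank is at most 3.)

3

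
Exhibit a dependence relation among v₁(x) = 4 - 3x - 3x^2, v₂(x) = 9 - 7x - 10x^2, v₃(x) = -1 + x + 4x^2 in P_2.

2v₁ - v₂ - v₃ = 0

Take coordinates with respect to {1, x, x^2}.
Solve the homogeneous system with v₁, v₂, v₃ as columns by row-reducing the coefficient matrix.
A generator of the null space is (2, -1, -1).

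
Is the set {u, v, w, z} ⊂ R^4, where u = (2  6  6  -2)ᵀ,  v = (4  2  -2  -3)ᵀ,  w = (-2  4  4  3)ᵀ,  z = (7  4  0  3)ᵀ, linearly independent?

linearly independent

Place the vectors as rows of a 4×4 matrix and reduce to echelon form.
The reduction yields 4 nonzero rows, so the rank is 4.
Since rank = 4 (the number of vectors), the set is linearly independent.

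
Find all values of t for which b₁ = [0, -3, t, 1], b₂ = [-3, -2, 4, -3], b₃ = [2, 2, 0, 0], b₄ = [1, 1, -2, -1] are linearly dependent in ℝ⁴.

t = -28

The set is linearly dependent precisely when det[b₁; b₂; b₃; b₄] = 0.
The determinant works out to 2*t + 56.
Setting this to zero gives t = -28.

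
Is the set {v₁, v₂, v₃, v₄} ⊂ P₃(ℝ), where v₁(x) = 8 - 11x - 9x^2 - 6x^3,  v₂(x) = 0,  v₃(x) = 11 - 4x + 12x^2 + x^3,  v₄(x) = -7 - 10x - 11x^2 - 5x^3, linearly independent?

Take coordinates with respect to the standard basis {1, x, …, x^3}.
One of the vectors is the zero vector, so the set is linearly dependent.

linearly dependent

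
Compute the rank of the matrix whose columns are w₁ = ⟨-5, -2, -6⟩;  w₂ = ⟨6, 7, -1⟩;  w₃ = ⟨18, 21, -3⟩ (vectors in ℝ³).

rank 2

Apply Gaussian elimination to the matrix whose rows are w₁, w₂, w₃.
Reduction leaves 2 leading entries, giving rank 2.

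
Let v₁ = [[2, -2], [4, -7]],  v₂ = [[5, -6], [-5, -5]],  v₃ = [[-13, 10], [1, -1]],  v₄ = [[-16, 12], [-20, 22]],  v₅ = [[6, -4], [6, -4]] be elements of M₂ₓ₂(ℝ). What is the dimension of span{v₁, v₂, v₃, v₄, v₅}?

3

Use coordinates relative to {E₁₁, E₁₂, E₂₁, E₂₂}.
Apply Gaussian elimination to the matrix whose rows are v₁, v₂, v₃, v₄, v₅.
Exactly 3 pivots survive; hence the rank is 3.
(With 5 elements in a 4-dimensional space the rank is at most 4.)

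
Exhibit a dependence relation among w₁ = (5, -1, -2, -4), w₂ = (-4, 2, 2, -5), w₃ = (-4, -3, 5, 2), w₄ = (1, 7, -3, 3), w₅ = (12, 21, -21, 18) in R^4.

2w₁ + 2w₂ + 3w₃ - 2w₄ + w₅ = 0

Solve the homogeneous system with w₁, w₂, w₃, w₄, w₅ as columns by row-reducing the coefficient matrix.
The free variable yields coefficients (2, 2, 3, -2, 1) (any nonzero multiple also works).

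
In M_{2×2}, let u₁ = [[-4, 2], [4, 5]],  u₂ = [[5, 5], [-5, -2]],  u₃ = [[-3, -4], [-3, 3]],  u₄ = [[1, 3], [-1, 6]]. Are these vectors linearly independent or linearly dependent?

Write each element as a coordinate vector in ℝ⁴ using {E₁₁, E₁₂, E₂₁, E₂₂}.
The matrix [u₁|u₂|u₃|u₄] has determinant 948.
A nonzero determinant means the columns are linearly independent.

linearly independent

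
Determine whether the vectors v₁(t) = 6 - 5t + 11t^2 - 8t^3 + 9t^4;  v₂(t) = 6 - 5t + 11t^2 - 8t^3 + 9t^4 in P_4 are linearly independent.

Write each element as a coordinate vector in ℝ⁵ using {1, t, …, t^4}.
Row-reduce the matrix whose columns are v₁, v₂.
The reduction yields 1 nonzero row, so the rank is 1.
Since rank 1 < 2, the set is linearly dependent.
Indeed v₁ - v₂ = 0.

linearly dependent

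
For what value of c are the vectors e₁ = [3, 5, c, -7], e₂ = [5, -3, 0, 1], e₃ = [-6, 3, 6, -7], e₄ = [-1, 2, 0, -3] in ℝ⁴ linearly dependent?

c = -36/7

The set is linearly dependent precisely when det[e₁; e₂; e₃; e₄] = 0.
Expanding, det = 49*c + 252.
Setting this to zero gives c = -36/7.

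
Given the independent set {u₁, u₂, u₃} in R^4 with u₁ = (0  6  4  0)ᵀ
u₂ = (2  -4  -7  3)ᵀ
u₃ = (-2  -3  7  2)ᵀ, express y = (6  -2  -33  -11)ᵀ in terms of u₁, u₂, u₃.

Solve the system with u₁, u₂, u₃ as columns and y as the right-hand side.
Row-reducing the augmented matrix gives the unique coefficients (c₁, c₂, c₃) = (-3, -1, -4).

y = -3u₁ - u₂ - 4u₃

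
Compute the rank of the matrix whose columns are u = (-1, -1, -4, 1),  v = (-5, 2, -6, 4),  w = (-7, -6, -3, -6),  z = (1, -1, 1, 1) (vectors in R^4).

rank 4

Form the matrix with u, v, w, z as columns and reduce.
Reduction leaves 4 leading entries, giving rank 4.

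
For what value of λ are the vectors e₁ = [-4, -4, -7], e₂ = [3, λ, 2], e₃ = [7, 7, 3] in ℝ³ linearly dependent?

λ = 3

The vectors are dependent exactly when the determinant of the matrix with rows e₁, e₂, e₃ vanishes.
The determinant works out to 37*λ - 111.
This vanishes exactly when λ = 3.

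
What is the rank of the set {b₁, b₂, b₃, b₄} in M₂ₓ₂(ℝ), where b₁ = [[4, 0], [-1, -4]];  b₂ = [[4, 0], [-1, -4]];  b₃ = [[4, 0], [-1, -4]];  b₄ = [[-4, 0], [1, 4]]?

Use coordinates relative to {E₁₁, E₁₂, E₂₁, E₂₂}.
Put the 4×4 matrix [b₁|b₂|b₃|b₄] into echelon form.
Exactly 1 pivot survives; hence the rank is 1.

1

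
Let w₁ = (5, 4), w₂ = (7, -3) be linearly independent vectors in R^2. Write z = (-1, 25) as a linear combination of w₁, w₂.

z = 4w₁ - 3w₂

Since w₁, w₂ are independent, the coefficients expressing z are uniquely determined by a linear system.
Row-reducing the augmented matrix gives the unique coefficients (c₁, c₂) = (4, -3).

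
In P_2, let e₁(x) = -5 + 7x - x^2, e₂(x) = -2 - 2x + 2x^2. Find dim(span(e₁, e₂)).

dim = 2

Pass to coordinate vectors with respect to the basis {1, x, x^2}.
Row-reduce the 2×3 matrix with these as rows.
Exactly 2 pivots survive; hence the rank is 2.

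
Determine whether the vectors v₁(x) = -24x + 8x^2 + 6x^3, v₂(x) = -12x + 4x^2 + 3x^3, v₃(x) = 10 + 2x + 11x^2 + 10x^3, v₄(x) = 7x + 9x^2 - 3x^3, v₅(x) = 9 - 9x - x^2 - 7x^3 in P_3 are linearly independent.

Write each element as a coordinate vector in ℝ⁴ using {1, x, …, x^3}.
There are 5 vectors in a 4-dimensional space, so they cannot be linearly independent.

linearly dependent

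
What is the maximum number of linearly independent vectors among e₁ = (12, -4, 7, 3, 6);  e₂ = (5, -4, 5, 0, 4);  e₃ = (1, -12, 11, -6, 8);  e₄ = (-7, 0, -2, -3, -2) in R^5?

2

Row-reduce the 4×5 matrix with these as rows.
Exactly 2 pivots survive; hence the rank is 2.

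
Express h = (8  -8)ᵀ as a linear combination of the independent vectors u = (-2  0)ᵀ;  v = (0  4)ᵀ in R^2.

Set up the augmented matrix [u | v | h] and row-reduce.
Back-substitution yields (α₁, α₂) = (-4, -2).

h = -4u - 2v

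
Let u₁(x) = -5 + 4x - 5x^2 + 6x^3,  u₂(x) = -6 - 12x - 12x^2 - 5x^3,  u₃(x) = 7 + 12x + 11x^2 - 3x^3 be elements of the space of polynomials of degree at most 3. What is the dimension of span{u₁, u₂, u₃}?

Pass to coordinate vectors with respect to the basis {1, x, …, x^3}.
Apply Gaussian elimination to the matrix whose rows are u₁, u₂, u₃.
Reduction leaves 3 leading entries, giving rank 3.

dim = 3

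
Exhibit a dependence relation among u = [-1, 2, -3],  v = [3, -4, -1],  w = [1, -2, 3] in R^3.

u + w = 0

Set up α₁u + … + α₃w = 0 and solve the homogeneous system.
The free variable yields coefficients (1, 0, 1) (any nonzero multiple also works).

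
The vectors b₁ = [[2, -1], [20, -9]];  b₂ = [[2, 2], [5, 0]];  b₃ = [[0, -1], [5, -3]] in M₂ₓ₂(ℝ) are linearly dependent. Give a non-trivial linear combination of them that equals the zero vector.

Write each element as a vector in ℝ⁴ using {E₁₁, E₁₂, E₂₁, E₂₂}.
Write the vectors as columns of a matrix and find a nonzero vector in its null space.
A generator of the null space is (1, -1, -3).

b₁ - b₂ - 3b₃ = 0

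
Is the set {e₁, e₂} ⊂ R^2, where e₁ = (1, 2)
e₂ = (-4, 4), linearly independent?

The matrix [e₁|e₂] has determinant 12.
A nonzero determinant means the columns are linearly independent.

linearly independent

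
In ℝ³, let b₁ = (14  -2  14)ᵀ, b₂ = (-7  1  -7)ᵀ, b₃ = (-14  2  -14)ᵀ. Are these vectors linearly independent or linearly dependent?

linearly dependent

Row-reduce the matrix whose columns are b₁, b₂, b₃.
The reduction yields 1 nonzero row, so the rank is 1.
Since rank 1 < 3, the set is linearly dependent.
Indeed b₁ + 2b₂ = 0.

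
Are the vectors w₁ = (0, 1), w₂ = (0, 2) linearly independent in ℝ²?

Form the 2×2 matrix with these as columns; its determinant is 0.
A zero determinant means the columns are linearly dependent.
Indeed 2w₁ - w₂ = 0.

linearly dependent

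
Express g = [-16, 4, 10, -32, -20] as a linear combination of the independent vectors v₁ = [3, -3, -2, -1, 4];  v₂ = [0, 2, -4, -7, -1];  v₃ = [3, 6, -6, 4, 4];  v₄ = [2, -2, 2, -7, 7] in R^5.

Write g = α₁v₁ + … + α₄v₄ and equate components.
Row-reducing the augmented matrix gives the unique coefficients (α₁, …, α₄) = (-4, 3, -2, 1).

g = -4v₁ + 3v₂ - 2v₃ + v₄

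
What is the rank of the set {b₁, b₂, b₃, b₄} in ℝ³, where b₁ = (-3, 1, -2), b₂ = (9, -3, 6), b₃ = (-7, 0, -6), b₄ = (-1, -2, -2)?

Put the 3×4 matrix [b₁|b₂|b₃|b₄] into echelon form.
Reduction leaves 2 leading entries, giving rank 2.
(With 4 elements in a 3-dimensional space the rank is at most 3.)

rank 2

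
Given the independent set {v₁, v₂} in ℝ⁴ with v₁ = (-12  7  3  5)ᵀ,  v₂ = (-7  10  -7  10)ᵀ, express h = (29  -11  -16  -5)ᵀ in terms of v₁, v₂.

h = -3v₁ + v₂

Set up the augmented matrix [v₁ | v₂ | h] and row-reduce.
Back-substitution yields (α₁, α₂) = (-3, 1).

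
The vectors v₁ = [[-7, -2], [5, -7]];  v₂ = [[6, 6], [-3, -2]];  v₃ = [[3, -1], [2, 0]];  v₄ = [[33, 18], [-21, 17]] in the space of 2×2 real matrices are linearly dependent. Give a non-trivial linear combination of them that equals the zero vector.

Write each element as a vector in ℝ⁴ using {E₁₁, E₁₂, E₂₁, E₂₂}.
Row-reduce the matrix with v₁, v₂, v₃, v₄ as columns; the null space gives the coefficients.
The free variable yields coefficients (3, -2, 0, 1) (any nonzero multiple also works).

3v₁ - 2v₂ + v₄ = 0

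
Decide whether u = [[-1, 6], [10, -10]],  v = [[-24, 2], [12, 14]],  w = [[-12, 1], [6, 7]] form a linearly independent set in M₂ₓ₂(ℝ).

linearly dependent

Write each element as a coordinate vector in ℝ⁴ using {E₁₁, E₁₂, E₂₁, E₂₂}.
Place the vectors as rows of a 3×4 matrix and reduce to echelon form.
The reduction yields 2 nonzero rows, so the rank is 2.
Since rank 2 < 3, the set is linearly dependent.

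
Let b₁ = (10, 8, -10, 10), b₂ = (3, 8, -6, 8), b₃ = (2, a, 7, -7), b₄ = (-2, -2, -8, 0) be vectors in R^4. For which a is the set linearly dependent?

a = -37/5

Dependence holds iff the 4×4 matrix [b₁ b₂ b₃ b₄] is singular.
Cofactor expansion gives det = -440*a - 3256.
Solving -440*a - 3256 = 0 yields a = -37/5.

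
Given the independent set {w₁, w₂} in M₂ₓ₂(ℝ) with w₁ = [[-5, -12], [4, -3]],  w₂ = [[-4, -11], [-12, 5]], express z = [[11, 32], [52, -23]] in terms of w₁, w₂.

Take coordinate vectors relative to {E₁₁, E₁₂, E₂₁, E₂₂}.
Write z = a₁w₁ + a₂w₂ and equate components.
The system has the unique solution (a₁, a₂) = (1, -4).

z = w₁ - 4w₂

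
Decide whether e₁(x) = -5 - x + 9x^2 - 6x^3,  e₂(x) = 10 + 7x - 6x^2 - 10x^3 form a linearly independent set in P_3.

Write each element as a coordinate vector in ℝ⁴ using {1, x, …, x^3}.
Place the vectors as rows of a 2×4 matrix and reduce to echelon form.
The reduction yields 2 nonzero rows, so the rank is 2.
Since rank = 2 (the number of vectors), the set is linearly independent.

linearly independent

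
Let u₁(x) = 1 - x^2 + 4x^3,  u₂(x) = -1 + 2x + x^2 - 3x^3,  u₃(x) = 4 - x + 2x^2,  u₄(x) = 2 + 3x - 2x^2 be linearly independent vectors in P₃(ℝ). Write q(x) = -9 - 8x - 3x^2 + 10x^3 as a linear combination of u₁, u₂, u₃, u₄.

q = u₁ - 2u₂ - 2u₃ - 2u₄

Take coordinate vectors relative to {1, x, …, x^3}.
Write q = a₁u₁ + … + a₄u₄ and equate components.
Back-substitution yields (a₁, …, a₄) = (1, -2, -2, -2).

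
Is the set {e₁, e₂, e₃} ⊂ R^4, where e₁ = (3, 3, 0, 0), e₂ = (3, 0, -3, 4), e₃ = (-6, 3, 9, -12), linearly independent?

Row-reduce the matrix whose columns are e₁, e₂, e₃.
The reduction yields 2 nonzero rows, so the rank is 2.
Since rank 2 < 3, the set is linearly dependent.

linearly dependent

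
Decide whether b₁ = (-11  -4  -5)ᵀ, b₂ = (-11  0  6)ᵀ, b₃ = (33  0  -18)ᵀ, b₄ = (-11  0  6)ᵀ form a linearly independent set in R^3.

linearly dependent

There are 4 vectors in a 3-dimensional space, so they cannot be linearly independent.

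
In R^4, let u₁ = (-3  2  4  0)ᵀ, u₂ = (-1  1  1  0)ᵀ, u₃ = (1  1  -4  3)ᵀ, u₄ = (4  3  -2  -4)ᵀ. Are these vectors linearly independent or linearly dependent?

Place the vectors as rows of a 4×4 matrix and reduce to echelon form.
The reduction yields 4 nonzero rows, so the rank is 4.
Since rank = 4 (the number of vectors), the set is linearly independent.

linearly independent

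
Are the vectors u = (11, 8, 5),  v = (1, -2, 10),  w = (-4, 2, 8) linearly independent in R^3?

The matrix [u|v|w] has determinant -810.
A nonzero determinant means the columns are linearly independent.

linearly independent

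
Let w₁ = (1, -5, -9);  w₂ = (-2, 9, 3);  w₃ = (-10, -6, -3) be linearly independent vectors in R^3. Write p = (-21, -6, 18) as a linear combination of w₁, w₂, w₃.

p = -3w₁ - w₂ + 2w₃

Since w₁, w₂, w₃ are independent, the coefficients expressing p are uniquely determined by a linear system.
The system has the unique solution (c₁, c₂, c₃) = (-3, -1, 2).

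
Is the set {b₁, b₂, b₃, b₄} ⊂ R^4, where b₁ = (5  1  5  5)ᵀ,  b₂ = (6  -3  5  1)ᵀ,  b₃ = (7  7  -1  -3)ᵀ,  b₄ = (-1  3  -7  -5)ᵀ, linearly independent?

linearly independent

Form the 4×4 matrix with these as columns; its determinant is 836.
A nonzero determinant means the columns are linearly independent.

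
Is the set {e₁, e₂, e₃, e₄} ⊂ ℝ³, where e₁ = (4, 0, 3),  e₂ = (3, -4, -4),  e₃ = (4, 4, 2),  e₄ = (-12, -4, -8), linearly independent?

linearly dependent

There are 4 vectors in a 3-dimensional space, so they cannot be linearly independent.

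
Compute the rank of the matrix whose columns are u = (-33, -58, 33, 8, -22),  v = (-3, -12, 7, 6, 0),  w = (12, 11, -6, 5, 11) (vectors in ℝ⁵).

Apply Gaussian elimination to the matrix whose rows are u, v, w.
The echelon form has 2 nonzero rows, so the rank is 2.

2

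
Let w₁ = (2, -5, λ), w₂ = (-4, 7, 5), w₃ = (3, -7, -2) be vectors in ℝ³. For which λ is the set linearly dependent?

The vectors are dependent exactly when the determinant of the matrix with rows w₁, w₂, w₃ vanishes.
Expanding, det = 7*λ + 7.
Solving 7*λ + 7 = 0 yields λ = -1.

λ = -1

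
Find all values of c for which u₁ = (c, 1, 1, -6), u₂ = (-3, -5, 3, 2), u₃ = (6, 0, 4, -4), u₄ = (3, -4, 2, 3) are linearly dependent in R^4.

The vectors are dependent exactly when the determinant of the matrix with rows u₁, u₂, u₃, u₄ vanishes.
Cofactor expansion gives det = -20*c - 420.
Setting this to zero gives c = -21.

c = -21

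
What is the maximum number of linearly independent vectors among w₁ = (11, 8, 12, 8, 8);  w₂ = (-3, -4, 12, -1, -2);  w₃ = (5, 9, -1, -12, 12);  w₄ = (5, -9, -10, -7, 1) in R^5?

4

Put the 5×4 matrix [w₁|w₂|w₃|w₄] into echelon form.
The echelon form has 4 nonzero rows, so the rank is 4.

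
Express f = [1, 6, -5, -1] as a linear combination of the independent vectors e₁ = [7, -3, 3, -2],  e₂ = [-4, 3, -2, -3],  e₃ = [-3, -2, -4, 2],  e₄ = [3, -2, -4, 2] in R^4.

Write f = a₁e₁ + … + a₄e₄ and equate components.
The system has the unique solution (a₁, …, a₄) = (-1, 1, -2, 2).

f = -e₁ + e₂ - 2e₃ + 2e₄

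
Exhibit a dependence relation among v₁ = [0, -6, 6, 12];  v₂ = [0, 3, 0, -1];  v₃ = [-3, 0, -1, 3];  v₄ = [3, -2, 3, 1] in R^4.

Set up α₁v₁ + … + α₄v₄ = 0 and solve the homogeneous system.
The free variable yields coefficients (1, 0, -3, -3) (any nonzero multiple also works).

v₁ - 3v₃ - 3v₄ = 0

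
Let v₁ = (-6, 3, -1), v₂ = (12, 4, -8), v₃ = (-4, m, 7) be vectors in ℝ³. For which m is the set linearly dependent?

Dependence holds iff the 3×3 matrix [v₁ v₂ v₃] is singular.
Cofactor expansion gives det = -60*m - 340.
Setting this to zero gives m = -17/3.

m = -17/3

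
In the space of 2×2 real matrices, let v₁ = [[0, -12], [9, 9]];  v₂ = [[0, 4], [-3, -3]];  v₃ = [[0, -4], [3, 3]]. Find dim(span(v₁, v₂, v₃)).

Use coordinates relative to {E₁₁, E₁₂, E₂₁, E₂₂}.
Put the 4×3 matrix [v₁|v₂|v₃] into echelon form.
Exactly 1 pivot survives; hence the rank is 1.

dim = 1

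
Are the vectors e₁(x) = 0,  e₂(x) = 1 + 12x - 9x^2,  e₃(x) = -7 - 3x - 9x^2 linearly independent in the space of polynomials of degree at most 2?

Take coordinates with respect to the standard basis {1, x, x^2}.
One of the vectors is the zero vector, so the set is linearly dependent.

linearly dependent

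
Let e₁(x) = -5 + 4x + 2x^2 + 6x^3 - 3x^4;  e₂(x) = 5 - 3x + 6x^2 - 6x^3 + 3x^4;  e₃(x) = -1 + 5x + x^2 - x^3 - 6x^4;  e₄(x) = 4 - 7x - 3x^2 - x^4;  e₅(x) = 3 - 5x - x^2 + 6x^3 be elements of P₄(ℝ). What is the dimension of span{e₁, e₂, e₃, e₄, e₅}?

5

Pass to coordinate vectors with respect to the basis {1, x, …, x^4}.
Put the 5×5 matrix [e₁|e₂|e₃|e₄|e₅] into echelon form.
There are 5 pivot columns, so rank = 5.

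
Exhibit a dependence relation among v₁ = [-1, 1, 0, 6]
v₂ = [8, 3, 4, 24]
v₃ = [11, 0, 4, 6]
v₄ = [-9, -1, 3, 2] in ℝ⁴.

3v₁ - v₂ + v₃ = 0

Set up α₁v₁ + … + α₄v₄ = 0 and solve the homogeneous system.
The free variable yields coefficients (3, -1, 1, 0) (any nonzero multiple also works).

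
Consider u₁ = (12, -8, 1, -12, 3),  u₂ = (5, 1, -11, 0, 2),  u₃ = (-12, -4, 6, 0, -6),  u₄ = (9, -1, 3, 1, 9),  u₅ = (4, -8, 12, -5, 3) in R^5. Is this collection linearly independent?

Place the vectors as rows of a 5×5 matrix and reduce to echelon form.
The reduction yields 5 nonzero rows, so the rank is 5.
Since rank = 5 (the number of vectors), the set is linearly independent.

linearly independent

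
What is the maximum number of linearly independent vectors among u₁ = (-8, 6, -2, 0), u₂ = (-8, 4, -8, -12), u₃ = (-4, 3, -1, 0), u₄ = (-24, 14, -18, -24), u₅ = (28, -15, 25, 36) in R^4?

2

Form the matrix with u₁, u₂, u₃, u₄, u₅ as columns and reduce.
Reduction leaves 2 leading entries, giving rank 2.
(With 5 elements in a 4-dimensional space the rank is at most 4.)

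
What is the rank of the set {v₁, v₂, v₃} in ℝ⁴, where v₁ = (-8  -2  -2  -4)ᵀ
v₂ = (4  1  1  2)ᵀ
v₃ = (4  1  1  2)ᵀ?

1

Row-reduce the 3×4 matrix with these as rows.
Exactly 1 pivot survives; hence the rank is 1.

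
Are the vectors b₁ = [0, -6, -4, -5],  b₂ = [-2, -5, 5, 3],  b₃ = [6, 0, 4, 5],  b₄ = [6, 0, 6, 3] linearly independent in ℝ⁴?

Form the 4×4 matrix with these as columns; its determinant is 1332.
A nonzero determinant means the columns are linearly independent.

linearly independent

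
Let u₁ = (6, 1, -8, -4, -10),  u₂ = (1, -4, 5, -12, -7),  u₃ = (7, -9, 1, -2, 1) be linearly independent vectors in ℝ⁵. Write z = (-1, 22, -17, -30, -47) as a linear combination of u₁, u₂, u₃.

z = 3u₁ + 2u₂ - 3u₃

Set up the augmented matrix [u₁ | u₂ | u₃ | z] and row-reduce.
The system has the unique solution (c₁, c₂, c₃) = (3, 2, -3).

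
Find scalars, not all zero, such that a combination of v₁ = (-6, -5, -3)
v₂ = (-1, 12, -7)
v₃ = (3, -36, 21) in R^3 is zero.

Set up α₁v₁ + … + α₃v₃ = 0 and solve the homogeneous system.
One solution (up to scaling) is (0, 3, 1).

3v₂ + v₃ = 0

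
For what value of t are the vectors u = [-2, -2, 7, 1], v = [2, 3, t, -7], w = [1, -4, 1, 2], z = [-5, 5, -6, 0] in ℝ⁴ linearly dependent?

t = 24

The vectors are dependent exactly when the determinant of the matrix with rows u, v, w, z vanishes.
Cofactor expansion gives det = 600 - 25*t.
Solving 600 - 25*t = 0 yields t = 24.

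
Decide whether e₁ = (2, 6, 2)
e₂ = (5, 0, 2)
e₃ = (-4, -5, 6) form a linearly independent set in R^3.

Row-reduce the matrix whose columns are e₁, e₂, e₃.
The reduction yields 3 nonzero rows, so the rank is 3.
Since rank = 3 (the number of vectors), the set is linearly independent.

linearly independent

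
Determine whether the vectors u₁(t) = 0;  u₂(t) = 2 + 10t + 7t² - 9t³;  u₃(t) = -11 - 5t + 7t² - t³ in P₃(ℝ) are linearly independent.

Take coordinates with respect to the standard basis {1, t, …, t³}.
One of the vectors is the zero vector, so the set is linearly dependent.

linearly dependent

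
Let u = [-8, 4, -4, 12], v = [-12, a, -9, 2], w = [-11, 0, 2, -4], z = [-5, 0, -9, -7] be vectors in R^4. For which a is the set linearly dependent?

Place the vectors as rows of a 4×4 matrix; dependence ⇔ determinant zero.
Expanding, det = 1936*a - 5324.
Solving 1936*a - 5324 = 0 yields a = 11/4.

a = 11/4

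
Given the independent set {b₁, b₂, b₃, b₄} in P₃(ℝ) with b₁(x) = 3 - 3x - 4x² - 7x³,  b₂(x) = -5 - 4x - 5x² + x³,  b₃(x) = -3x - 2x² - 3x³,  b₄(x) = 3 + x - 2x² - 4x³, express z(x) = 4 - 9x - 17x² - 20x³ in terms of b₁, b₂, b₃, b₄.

z = -b₁ + b₂ + 4b₃ + 4b₄

Take coordinate vectors relative to {1, x, …, x³}.
Solve the system with b₁, b₂, b₃, b₄ as columns and z as the right-hand side.
Back-substitution yields (c₁, …, c₄) = (-1, 1, 4, 4).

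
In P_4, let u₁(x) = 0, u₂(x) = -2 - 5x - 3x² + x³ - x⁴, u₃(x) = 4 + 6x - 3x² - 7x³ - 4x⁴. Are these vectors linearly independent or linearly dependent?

linearly dependent

Take coordinates with respect to the standard basis {1, x, …, x⁴}.
One of the vectors is the zero vector, so the set is linearly dependent.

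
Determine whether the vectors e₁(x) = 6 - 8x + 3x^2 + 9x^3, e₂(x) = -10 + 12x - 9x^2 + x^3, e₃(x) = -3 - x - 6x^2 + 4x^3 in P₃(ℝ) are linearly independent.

linearly independent

Write each element as a coordinate vector in ℝ⁴ using {1, x, …, x^3}.
Place the vectors as rows of a 3×4 matrix and reduce to echelon form.
The reduction yields 3 nonzero rows, so the rank is 3.
Since rank = 3 (the number of vectors), the set is linearly independent.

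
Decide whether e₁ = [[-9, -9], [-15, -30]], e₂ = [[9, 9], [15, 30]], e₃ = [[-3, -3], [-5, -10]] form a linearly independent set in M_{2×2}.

Write each element as a coordinate vector in ℝ⁴ using {E₁₁, E₁₂, E₂₁, E₂₂}.
Row-reduce the matrix whose columns are e₁, e₂, e₃.
The reduction yields 1 nonzero row, so the rank is 1.
Since rank 1 < 3, the set is linearly dependent.
Indeed e₁ + e₂ = 0.

linearly dependent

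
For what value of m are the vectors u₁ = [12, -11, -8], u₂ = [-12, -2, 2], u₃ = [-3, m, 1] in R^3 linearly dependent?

The vectors are dependent exactly when the determinant of the matrix with rows u₁, u₂, u₃ vanishes.
The determinant works out to 72*m - 42.
Setting this to zero gives m = 7/12.

m = 7/12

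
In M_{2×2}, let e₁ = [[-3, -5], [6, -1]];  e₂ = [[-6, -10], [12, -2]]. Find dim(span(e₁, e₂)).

Represent each element by its coordinate vector in ℝ⁴.
Row-reduce the 2×4 matrix with these as rows.
Reduction leaves 1 leading entry, giving rank 1.

1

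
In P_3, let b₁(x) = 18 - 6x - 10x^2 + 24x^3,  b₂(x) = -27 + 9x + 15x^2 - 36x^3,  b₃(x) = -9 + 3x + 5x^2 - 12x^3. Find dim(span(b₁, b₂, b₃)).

Represent each element by its coordinate vector in ℝ⁴.
Form the matrix with b₁, b₂, b₃ as columns and reduce.
The echelon form has 1 nonzero row, so the rank is 1.

1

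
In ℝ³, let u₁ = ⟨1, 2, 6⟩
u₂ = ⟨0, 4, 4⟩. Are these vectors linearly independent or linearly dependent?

Row-reduce the matrix whose columns are u₁, u₂.
The reduction yields 2 nonzero rows, so the rank is 2.
Since rank = 2 (the number of vectors), the set is linearly independent.

linearly independent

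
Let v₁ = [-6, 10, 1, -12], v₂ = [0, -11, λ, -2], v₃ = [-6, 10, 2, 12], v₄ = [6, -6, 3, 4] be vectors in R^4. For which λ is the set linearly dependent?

λ = -12

Place the vectors as rows of a 4×4 matrix; dependence ⇔ determinant zero.
The determinant works out to -576*λ - 6912.
Setting this to zero gives λ = -12.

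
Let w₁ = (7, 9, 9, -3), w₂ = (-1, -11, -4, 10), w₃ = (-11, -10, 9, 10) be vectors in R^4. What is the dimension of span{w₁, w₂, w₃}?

Row-reduce the 3×4 matrix with these as rows.
Exactly 3 pivots survive; hence the rank is 3.

dim = 3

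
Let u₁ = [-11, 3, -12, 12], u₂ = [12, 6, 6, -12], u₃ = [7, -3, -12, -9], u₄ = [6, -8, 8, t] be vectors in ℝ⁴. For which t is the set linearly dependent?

t = -15/2

Dependence holds iff the 4×4 matrix [u₁ u₂ u₃ u₄] is singular.
The determinant works out to 2088*t + 15660.
This vanishes exactly when t = -15/2.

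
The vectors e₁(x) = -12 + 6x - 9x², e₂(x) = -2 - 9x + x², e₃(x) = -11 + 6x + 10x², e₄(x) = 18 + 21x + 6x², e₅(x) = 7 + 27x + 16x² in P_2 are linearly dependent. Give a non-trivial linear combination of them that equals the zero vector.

Take coordinates with respect to {1, x, x²}.
Row-reduce the matrix with e₁, e₂, e₃, e₄, e₅ as columns; the null space gives the coefficients.
One solution (up to scaling) is (1, 3, 0, 1, 0).

e₁ + 3e₂ + e₄ = 0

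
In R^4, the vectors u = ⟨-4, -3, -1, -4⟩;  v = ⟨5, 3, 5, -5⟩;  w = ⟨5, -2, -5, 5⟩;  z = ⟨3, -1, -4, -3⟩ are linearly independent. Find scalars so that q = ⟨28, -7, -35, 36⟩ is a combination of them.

Since u, v, w, z are independent, the coefficients expressing q are uniquely determined by a linear system.
Row-reducing the augmented matrix gives the unique coefficients (α₁, …, α₄) = (-3, -2, 4, 2).

q = -3u - 2v + 4w + 2z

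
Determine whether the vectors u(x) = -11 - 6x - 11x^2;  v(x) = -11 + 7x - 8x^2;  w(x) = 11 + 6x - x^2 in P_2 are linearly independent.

Write each element as a coordinate vector in ℝ³ using {1, x, x^2}.
Form the 3×3 matrix with these as columns; its determinant is 1716.
A nonzero determinant means the columns are linearly independent.

linearly independent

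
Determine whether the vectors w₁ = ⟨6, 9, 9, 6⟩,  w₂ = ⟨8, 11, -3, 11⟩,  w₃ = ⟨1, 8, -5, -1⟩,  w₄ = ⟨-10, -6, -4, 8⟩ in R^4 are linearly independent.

linearly independent

Row-reduce the matrix whose columns are w₁, w₂, w₃, w₄.
The reduction yields 4 nonzero rows, so the rank is 4.
Since rank = 4 (the number of vectors), the set is linearly independent.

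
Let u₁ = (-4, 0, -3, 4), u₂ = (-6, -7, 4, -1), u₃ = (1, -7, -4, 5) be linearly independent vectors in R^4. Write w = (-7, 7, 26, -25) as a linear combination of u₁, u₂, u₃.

Since u₁, u₂, u₃ are independent, the coefficients expressing w are uniquely determined by a linear system.
Row-reducing the augmented matrix gives the unique coefficients (c₁, c₂, c₃) = (-2, 2, -3).

w = -2u₁ + 2u₂ - 3u₃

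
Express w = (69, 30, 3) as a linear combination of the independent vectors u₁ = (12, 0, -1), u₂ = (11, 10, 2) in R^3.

w = 3u₁ + 3u₂

Since u₁, u₂ are independent, the coefficients expressing w are uniquely determined by a linear system.
The system has the unique solution (α₁, α₂) = (3, 3).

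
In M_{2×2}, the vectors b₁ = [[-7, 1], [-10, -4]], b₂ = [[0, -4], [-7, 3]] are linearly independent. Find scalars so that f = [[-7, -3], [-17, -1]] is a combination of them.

f = b₁ + b₂

Take coordinate vectors relative to {E₁₁, E₁₂, E₂₁, E₂₂}.
Since b₁, b₂ are independent, the coefficients expressing f are uniquely determined by a linear system.
Back-substitution yields (α₁, α₂) = (1, 1).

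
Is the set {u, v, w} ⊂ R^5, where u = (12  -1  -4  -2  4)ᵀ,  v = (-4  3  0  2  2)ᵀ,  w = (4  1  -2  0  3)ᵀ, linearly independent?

Row-reduce the matrix whose columns are u, v, w.
The reduction yields 2 nonzero rows, so the rank is 2.
Since rank 2 < 3, the set is linearly dependent.
Indeed u + v - 2w = 0.

linearly dependent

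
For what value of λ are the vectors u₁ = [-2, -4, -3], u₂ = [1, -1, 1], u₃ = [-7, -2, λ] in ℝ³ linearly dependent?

The vectors are dependent exactly when the determinant of the matrix with rows u₁, u₂, u₃ vanishes.
The determinant works out to 6*λ + 51.
Solving 6*λ + 51 = 0 yields λ = -17/2.

λ = -17/2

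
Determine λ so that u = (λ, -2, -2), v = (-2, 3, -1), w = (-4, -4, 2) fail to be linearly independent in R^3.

λ = 28

The set is linearly dependent precisely when det[u; v; w] = 0.
Cofactor expansion gives det = 2*λ - 56.
Solving 2*λ - 56 = 0 yields λ = 28.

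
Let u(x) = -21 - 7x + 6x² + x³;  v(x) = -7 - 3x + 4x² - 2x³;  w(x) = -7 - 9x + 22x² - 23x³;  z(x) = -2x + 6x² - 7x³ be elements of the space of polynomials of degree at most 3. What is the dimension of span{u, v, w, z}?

Pass to coordinate vectors with respect to the basis {1, x, …, x³}.
Put the 4×4 matrix [u|v|w|z] into echelon form.
There are 2 pivot columns, so rank = 2.

dim = 2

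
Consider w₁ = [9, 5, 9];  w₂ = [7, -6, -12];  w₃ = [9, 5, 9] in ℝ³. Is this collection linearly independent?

Two of the vectors are equal, giving an immediate dependence.

linearly dependent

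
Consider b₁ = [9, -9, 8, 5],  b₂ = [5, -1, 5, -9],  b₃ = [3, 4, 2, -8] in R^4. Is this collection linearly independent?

Row-reduce the matrix whose columns are b₁, b₂, b₃.
The reduction yields 3 nonzero rows, so the rank is 3.
Since rank = 3 (the number of vectors), the set is linearly independent.

linearly independent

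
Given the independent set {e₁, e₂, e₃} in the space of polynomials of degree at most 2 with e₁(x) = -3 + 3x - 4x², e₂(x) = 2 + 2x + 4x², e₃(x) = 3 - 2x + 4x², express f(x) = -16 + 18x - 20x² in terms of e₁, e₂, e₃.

f = 4e₁ + e₂ - 2e₃

Take coordinate vectors relative to {1, x, x²}.
Write f = c₁e₁ + … + c₃e₃ and equate components.
Back-substitution yields (c₁, c₂, c₃) = (4, 1, -2).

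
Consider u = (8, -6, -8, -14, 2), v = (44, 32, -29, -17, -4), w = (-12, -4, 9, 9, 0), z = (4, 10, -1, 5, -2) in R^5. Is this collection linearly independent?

Place the vectors as rows of a 4×5 matrix and reduce to echelon form.
The reduction yields 2 nonzero rows, so the rank is 2.
Since rank 2 < 4, the set is linearly dependent.

linearly dependent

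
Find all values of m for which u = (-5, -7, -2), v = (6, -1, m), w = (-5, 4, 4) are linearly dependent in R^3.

m = -30/11

Place the vectors as rows of a 3×3 matrix; dependence ⇔ determinant zero.
The determinant works out to 55*m + 150.
Solving 55*m + 150 = 0 yields m = -30/11.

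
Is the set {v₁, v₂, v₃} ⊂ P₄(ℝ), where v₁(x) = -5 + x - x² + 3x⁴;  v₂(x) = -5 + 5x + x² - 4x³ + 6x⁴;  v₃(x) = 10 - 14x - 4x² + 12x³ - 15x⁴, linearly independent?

Take coordinates with respect to the standard basis {1, x, …, x⁴}.
Place the vectors as rows of a 3×5 matrix and reduce to echelon form.
The reduction yields 2 nonzero rows, so the rank is 2.
Since rank 2 < 3, the set is linearly dependent.
Indeed v₁ - 3v₂ - v₃ = 0.

linearly dependent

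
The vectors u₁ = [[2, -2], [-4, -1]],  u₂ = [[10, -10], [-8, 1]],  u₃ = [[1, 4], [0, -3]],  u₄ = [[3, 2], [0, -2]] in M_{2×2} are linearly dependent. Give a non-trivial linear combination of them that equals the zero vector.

Take coordinates with respect to {E₁₁, E₁₂, E₂₁, E₂₂}.
Row-reduce the matrix with u₁, u₂, u₃, u₄ as columns; the null space gives the coefficients.
The free variable yields coefficients (2, -1, -3, 3) (any nonzero multiple also works).

2u₁ - u₂ - 3u₃ + 3u₄ = 0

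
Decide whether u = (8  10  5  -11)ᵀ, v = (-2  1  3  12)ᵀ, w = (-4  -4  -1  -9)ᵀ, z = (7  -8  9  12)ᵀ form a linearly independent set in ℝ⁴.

linearly independent

Row-reduce the matrix whose columns are u, v, w, z.
The reduction yields 4 nonzero rows, so the rank is 4.
Since rank = 4 (the number of vectors), the set is linearly independent.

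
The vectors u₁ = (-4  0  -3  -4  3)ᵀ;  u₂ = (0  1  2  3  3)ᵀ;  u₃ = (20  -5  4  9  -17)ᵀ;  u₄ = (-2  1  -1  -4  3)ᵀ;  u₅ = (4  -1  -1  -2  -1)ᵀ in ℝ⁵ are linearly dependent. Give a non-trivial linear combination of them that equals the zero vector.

2u₁ + u₂ + u₃ + 2u₄ - 2u₅ = 0

Row-reduce the matrix with u₁, u₂, u₃, u₄, u₅ as columns; the null space gives the coefficients.
One solution (up to scaling) is (2, 1, 1, 2, -2).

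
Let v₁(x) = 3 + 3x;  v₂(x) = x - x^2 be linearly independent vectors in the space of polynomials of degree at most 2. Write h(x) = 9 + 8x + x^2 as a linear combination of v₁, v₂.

Identify each element with its coordinate vector in ℝ³ via {1, x, x^2}.
Since v₁, v₂ are independent, the coefficients expressing h are uniquely determined by a linear system.
The system has the unique solution (c₁, c₂) = (3, -1).

h = 3v₁ - v₂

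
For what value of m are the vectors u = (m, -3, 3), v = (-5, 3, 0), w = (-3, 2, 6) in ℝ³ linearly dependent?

Dependence holds iff the 3×3 matrix [u v w] is singular.
The determinant works out to 18*m - 93.
Solving 18*m - 93 = 0 yields m = 31/6.

m = 31/6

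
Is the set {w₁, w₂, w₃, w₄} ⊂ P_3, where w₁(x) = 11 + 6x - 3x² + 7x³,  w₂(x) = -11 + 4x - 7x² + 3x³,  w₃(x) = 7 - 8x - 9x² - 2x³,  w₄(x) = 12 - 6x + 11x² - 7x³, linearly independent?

linearly independent

Take coordinates with respect to the standard basis {1, x, …, x³}.
Form the 4×4 matrix with these as columns; its determinant is 3330.
A nonzero determinant means the columns are linearly independent.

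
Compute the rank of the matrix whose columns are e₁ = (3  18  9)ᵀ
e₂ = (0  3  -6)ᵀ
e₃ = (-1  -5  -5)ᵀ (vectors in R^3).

2

Form the matrix with e₁, e₂, e₃ as columns and reduce.
Exactly 2 pivots survive; hence the rank is 2.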